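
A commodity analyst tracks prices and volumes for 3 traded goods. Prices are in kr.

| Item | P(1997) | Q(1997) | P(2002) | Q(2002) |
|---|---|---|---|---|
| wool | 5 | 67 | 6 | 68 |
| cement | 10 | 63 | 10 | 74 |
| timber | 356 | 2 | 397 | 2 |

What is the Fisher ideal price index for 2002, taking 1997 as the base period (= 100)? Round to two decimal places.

108.63

Laspeyres component (base-period weights):
ΣP(2002)Q(1997) = 6×67 + 10×63 + 397×2 = 402 + 630 + 794 = 1826
ΣP(1997)Q(1997) = 5×67 + 10×63 + 356×2 = 335 + 630 + 712 = 1677
L = 1826 / 1677 × 100 = 108.8849
Paasche component (current-period weights):
ΣP(2002)Q(2002) = 6×68 + 10×74 + 397×2 = 408 + 740 + 794 = 1942
ΣP(1997)Q(2002) = 5×68 + 10×74 + 356×2 = 340 + 740 + 712 = 1792
P = 1942 / 1792 × 100 = 108.3705
Fisher = √(L × P) = √(108.8849 × 108.3705) = 108.6274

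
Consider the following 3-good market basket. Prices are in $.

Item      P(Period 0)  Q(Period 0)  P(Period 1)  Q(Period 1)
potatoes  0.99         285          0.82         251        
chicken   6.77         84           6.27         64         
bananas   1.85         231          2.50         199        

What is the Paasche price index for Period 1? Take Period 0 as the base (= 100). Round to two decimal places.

105.21

Paasche price index uses current-period quantities as weights.
ΣP(Period 1)·Q(Period 1) = 0.82×251 + 6.27×64 + 2.50×199 = 205.82 + 401.28 + 497.5 = 1104.6
ΣP(Period 0)·Q(Period 1) = 0.99×251 + 6.77×64 + 1.85×199 = 248.49 + 433.28 + 368.15 = 1049.92
Index = 1104.6 / 1049.92 × 100 = 105.2080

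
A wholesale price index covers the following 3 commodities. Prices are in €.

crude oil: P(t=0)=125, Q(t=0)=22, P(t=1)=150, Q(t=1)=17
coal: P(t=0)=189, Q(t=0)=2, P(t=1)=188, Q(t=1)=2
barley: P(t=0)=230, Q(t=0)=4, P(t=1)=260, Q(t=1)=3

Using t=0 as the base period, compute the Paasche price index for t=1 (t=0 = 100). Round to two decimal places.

116.07

Paasche price index uses current-period quantities as weights.
ΣP(t=1)·Q(t=1) = 150×17 + 188×2 + 260×3 = 2550 + 376 + 780 = 3706
ΣP(t=0)·Q(t=1) = 125×17 + 189×2 + 230×3 = 2125 + 378 + 690 = 3193
Index = 3706 / 3193 × 100 = 116.0664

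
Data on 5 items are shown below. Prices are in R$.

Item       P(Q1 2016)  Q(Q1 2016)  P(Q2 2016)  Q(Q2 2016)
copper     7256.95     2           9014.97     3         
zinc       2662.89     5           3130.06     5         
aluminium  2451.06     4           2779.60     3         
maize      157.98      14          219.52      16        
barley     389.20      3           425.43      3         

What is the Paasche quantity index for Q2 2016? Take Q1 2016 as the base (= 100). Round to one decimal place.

Paasche quantity index uses current-period prices as weights.
ΣP(Q2 2016)·Q(Q2 2016) = 9014.97×3 + 3130.06×5 + 2779.60×3 + 219.52×16 + 425.43×3 = 27044.91 + 15650.3 + 8338.8 + 3512.32 + 1276.29 = 55822.62
ΣP(Q2 2016)·Q(Q1 2016) = 9014.97×2 + 3130.06×5 + 2779.60×4 + 219.52×14 + 425.43×3 = 18029.94 + 15650.3 + 11118.4 + 3073.28 + 1276.29 = 49148.21
Index = 55822.62 / 49148.21 × 100 = 113.5802

113.6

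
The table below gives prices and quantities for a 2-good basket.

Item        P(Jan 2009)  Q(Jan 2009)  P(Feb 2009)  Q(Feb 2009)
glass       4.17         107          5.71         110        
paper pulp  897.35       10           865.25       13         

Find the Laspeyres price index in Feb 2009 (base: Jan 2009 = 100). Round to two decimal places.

Laspeyres price index uses base-period quantities as weights.
ΣP(Feb 2009)·Q(Jan 2009) = 5.71×107 + 865.25×10 = 610.97 + 8652.5 = 9263.47
ΣP(Jan 2009)·Q(Jan 2009) = 4.17×107 + 897.35×10 = 446.19 + 8973.5 = 9419.69
Index = 9263.47 / 9419.69 × 100 = 98.3416

98.34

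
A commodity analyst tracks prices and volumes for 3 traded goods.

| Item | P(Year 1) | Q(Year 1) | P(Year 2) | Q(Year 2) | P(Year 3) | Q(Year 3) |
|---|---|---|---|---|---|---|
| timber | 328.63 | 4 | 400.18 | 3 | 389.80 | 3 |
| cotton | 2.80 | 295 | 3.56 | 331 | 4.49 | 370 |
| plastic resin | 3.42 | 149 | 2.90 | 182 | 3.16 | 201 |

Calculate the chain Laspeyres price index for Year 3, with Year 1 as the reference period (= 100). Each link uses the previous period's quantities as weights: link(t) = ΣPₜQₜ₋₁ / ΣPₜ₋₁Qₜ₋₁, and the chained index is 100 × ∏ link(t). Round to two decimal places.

129.30

Link Year 1→Year 2:
ΣP(Year 2)Q(Year 1) = 400.18×4 + 3.56×295 + 2.90×149 = 1600.72 + 1050.2 + 432.1 = 3083.02
ΣP(Year 1)Q(Year 1) = 328.63×4 + 2.80×295 + 3.42×149 = 1314.52 + 826 + 509.58 = 2650.1
link = 3083.02/2650.1 = 1.163360
Link Year 2→Year 3:
ΣP(Year 3)Q(Year 2) = 389.80×3 + 4.49×331 + 3.16×182 = 1169.4 + 1486.19 + 575.12 = 3230.71
ΣP(Year 2)Q(Year 2) = 400.18×3 + 3.56×331 + 2.90×182 = 1200.54 + 1178.36 + 527.8 = 2906.7
link = 3230.71/2906.7 = 1.111470
Chained index = 100 × 1.163360 × 1.111470 = 129.3040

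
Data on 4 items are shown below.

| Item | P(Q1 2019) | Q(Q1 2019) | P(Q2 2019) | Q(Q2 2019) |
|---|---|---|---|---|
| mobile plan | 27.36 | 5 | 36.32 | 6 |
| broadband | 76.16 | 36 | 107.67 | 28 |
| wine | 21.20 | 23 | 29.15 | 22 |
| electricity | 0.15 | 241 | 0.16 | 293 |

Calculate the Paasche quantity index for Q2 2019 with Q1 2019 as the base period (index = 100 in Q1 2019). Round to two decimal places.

82.25

Paasche quantity index uses current-period prices as weights.
ΣP(Q2 2019)·Q(Q2 2019) = 36.32×6 + 107.67×28 + 29.15×22 + 0.16×293 = 217.92 + 3014.76 + 641.3 + 46.88 = 3920.86
ΣP(Q2 2019)·Q(Q1 2019) = 36.32×5 + 107.67×36 + 29.15×23 + 0.16×241 = 181.6 + 3876.12 + 670.45 + 38.56 = 4766.73
Index = 3920.86 / 4766.73 × 100 = 82.2547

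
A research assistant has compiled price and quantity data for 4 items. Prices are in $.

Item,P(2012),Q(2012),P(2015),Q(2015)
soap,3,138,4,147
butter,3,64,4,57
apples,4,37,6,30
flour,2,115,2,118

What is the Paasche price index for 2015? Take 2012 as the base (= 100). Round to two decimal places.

127.27

Paasche price index uses current-period quantities as weights.
ΣP(2015)·Q(2015) = 4×147 + 4×57 + 6×30 + 2×118 = 588 + 228 + 180 + 236 = 1232
ΣP(2012)·Q(2015) = 3×147 + 3×57 + 4×30 + 2×118 = 441 + 171 + 120 + 236 = 968
Index = 1232 / 968 × 100 = 127.2727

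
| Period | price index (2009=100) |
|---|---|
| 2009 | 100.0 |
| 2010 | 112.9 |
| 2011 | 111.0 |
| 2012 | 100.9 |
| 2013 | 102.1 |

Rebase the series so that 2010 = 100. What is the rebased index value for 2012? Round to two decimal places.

89.37

Rebased(2012) = 100.9 / 112.9 × 100 = 89.3711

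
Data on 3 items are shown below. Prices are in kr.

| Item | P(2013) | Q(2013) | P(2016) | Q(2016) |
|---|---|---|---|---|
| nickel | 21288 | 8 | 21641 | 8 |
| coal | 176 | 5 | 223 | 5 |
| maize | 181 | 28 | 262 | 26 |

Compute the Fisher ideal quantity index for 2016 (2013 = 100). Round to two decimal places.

99.75

Laspeyres component (base-period weights):
ΣP(2013)Q(2016) = 21288×8 + 176×5 + 181×26 = 170304 + 880 + 4706 = 175890
ΣP(2013)Q(2013) = 21288×8 + 176×5 + 181×28 = 170304 + 880 + 5068 = 176252
L = 175890 / 176252 × 100 = 99.7946
Paasche component (current-period weights):
ΣP(2016)Q(2016) = 21641×8 + 223×5 + 262×26 = 173128 + 1115 + 6812 = 181055
ΣP(2016)Q(2013) = 21641×8 + 223×5 + 262×28 = 173128 + 1115 + 7336 = 181579
P = 181055 / 181579 × 100 = 99.7114
Fisher = √(L × P) = √(99.7946 × 99.7114) = 99.7530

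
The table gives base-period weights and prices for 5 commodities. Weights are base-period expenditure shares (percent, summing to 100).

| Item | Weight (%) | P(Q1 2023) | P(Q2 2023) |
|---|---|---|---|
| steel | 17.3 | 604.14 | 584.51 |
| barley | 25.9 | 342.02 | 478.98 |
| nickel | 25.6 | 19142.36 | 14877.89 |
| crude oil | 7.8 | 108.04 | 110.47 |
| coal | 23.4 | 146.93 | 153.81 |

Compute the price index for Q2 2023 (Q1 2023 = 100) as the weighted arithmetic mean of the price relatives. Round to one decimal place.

steel: 17.3 × (584.51/604.14) = 17.3 × 0.967508 = 16.7379
barley: 25.9 × (478.98/342.02) = 25.9 × 1.400444 = 36.2715
nickel: 25.6 × (14877.89/19142.36) = 25.6 × 0.777223 = 19.8969
crude oil: 7.8 × (110.47/108.04) = 7.8 × 1.022492 = 7.9754
coal: 23.4 × (153.81/146.93) = 23.4 × 1.046825 = 24.4957
Index = Σ wᵢ·(p₁ᵢ/p₀ᵢ) = 16.7379 + 36.2715 + 19.8969 + 7.9754 + 24.4957 = 105.3775

105.4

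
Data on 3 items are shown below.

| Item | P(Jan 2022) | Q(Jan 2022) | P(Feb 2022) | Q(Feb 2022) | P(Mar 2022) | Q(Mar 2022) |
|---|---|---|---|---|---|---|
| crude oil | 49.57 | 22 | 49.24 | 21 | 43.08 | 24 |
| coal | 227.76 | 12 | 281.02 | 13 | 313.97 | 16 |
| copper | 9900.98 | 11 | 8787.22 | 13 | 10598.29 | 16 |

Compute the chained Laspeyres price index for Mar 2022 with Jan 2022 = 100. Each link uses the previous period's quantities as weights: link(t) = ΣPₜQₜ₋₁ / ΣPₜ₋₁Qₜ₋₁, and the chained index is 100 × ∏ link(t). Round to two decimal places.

107.68

Link Jan 2022→Feb 2022:
ΣP(Feb 2022)Q(Jan 2022) = 49.24×22 + 281.02×12 + 8787.22×11 = 1083.28 + 3372.24 + 96659.42 = 101114.94
ΣP(Jan 2022)Q(Jan 2022) = 49.57×22 + 227.76×12 + 9900.98×11 = 1090.54 + 2733.12 + 108910.78 = 112734.44
link = 101114.94/112734.44 = 0.896930
Link Feb 2022→Mar 2022:
ΣP(Mar 2022)Q(Feb 2022) = 43.08×21 + 313.97×13 + 10598.29×13 = 904.68 + 4081.61 + 137777.77 = 142764.06
ΣP(Feb 2022)Q(Feb 2022) = 49.24×21 + 281.02×13 + 8787.22×13 = 1034.04 + 3653.26 + 114233.86 = 118921.16
link = 142764.06/118921.16 = 1.200493
Chained index = 100 × 0.896930 × 1.200493 = 107.6759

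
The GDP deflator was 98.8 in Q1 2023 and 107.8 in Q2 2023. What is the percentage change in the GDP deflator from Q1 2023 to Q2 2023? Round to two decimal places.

9.11%

Change = (107.8 − 98.8) / 98.8 × 100
       = 9.0 / 98.8 × 100 = 9.1093%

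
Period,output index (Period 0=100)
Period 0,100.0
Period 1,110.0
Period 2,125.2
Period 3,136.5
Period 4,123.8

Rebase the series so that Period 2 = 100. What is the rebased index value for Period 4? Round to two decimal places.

Rebased(Period 4) = 123.8 / 125.2 × 100 = 98.8818

98.88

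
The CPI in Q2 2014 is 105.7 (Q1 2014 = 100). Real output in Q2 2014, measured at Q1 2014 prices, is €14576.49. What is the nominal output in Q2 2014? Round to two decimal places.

Nominal = Real × (Index/100) = 14576.49 × (105.7/100)
        = 14576.49 × 1.057 = 15407.3499

15407.35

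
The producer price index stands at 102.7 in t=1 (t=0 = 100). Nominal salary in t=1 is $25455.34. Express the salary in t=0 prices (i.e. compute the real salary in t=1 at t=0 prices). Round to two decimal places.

Real = Nominal ÷ (Index/100) = 25455.34 ÷ (102.7/100)
     = 25455.34 ÷ 1.027 = 24786.1149

24786.11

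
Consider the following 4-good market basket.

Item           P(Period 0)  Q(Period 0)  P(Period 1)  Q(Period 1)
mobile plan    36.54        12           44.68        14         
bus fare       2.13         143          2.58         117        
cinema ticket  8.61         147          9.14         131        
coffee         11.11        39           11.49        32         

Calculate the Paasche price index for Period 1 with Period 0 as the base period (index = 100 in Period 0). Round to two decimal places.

Paasche price index uses current-period quantities as weights.
ΣP(Period 1)·Q(Period 1) = 44.68×14 + 2.58×117 + 9.14×131 + 11.49×32 = 625.52 + 301.86 + 1197.34 + 367.68 = 2492.4
ΣP(Period 0)·Q(Period 1) = 36.54×14 + 2.13×117 + 8.61×131 + 11.11×32 = 511.56 + 249.21 + 1127.91 + 355.52 = 2244.2
Index = 2492.4 / 2244.2 × 100 = 111.0596

111.06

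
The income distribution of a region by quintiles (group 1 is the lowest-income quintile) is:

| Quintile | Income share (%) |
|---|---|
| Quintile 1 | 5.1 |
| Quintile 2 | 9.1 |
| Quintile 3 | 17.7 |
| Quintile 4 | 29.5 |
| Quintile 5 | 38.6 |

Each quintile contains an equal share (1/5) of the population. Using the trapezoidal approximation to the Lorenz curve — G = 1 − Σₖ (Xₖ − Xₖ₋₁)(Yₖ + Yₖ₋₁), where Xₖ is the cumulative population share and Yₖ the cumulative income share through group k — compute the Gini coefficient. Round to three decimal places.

Cumulative income shares Yₖ: 0.0510, 0.1420, 0.3190, 0.6140, 1.0000
Σ (Xₖ−Xₖ₋₁)(Yₖ+Yₖ₋₁) = (1/5)(0.0510+0.0000) + (1/5)(0.1420+0.0510) + (1/5)(0.3190+0.1420) + (1/5)(0.6140+0.3190) + (1/5)(1.0000+0.6140)
  = 0.0102 + 0.0386 + 0.0922 + 0.1866 + 0.3228 = 0.6504
G = 1 − 0.6504 = 0.3496

0.350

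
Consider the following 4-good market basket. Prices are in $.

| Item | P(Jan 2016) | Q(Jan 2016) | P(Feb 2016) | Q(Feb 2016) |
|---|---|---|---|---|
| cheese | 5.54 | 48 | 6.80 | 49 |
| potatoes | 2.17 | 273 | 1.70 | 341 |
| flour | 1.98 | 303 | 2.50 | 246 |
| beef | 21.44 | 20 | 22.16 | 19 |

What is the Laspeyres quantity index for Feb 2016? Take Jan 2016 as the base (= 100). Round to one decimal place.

101.0

Laspeyres quantity index uses base-period prices as weights.
ΣP(Jan 2016)·Q(Feb 2016) = 5.54×49 + 2.17×341 + 1.98×246 + 21.44×19 = 271.46 + 739.97 + 487.08 + 407.36 = 1905.87
ΣP(Jan 2016)·Q(Jan 2016) = 5.54×48 + 2.17×273 + 1.98×303 + 21.44×20 = 265.92 + 592.41 + 599.94 + 428.8 = 1887.07
Index = 1905.87 / 1887.07 × 100 = 100.9963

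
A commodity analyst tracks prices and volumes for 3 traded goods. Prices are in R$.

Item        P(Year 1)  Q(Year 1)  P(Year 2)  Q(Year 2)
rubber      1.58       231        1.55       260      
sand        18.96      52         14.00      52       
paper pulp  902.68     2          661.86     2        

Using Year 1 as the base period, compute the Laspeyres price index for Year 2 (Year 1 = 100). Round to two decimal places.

76.35

Laspeyres price index uses base-period quantities as weights.
ΣP(Year 2)·Q(Year 1) = 1.55×231 + 14.00×52 + 661.86×2 = 358.05 + 728 + 1323.72 = 2409.77
ΣP(Year 1)·Q(Year 1) = 1.58×231 + 18.96×52 + 902.68×2 = 364.98 + 985.92 + 1805.36 = 3156.26
Index = 2409.77 / 3156.26 × 100 = 76.3489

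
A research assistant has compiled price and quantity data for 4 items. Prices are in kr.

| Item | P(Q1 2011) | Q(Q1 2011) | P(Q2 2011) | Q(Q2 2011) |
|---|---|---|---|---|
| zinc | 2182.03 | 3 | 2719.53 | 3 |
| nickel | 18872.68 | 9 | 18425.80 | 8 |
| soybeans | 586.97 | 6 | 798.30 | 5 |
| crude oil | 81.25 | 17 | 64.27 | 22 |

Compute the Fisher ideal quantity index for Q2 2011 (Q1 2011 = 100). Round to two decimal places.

Laspeyres component (base-period weights):
ΣP(Q1 2011)Q(Q2 2011) = 2182.03×3 + 18872.68×8 + 586.97×5 + 81.25×22 = 6546.09 + 150981.44 + 2934.85 + 1787.5 = 162249.88
ΣP(Q1 2011)Q(Q1 2011) = 2182.03×3 + 18872.68×9 + 586.97×6 + 81.25×17 = 6546.09 + 169854.12 + 3521.82 + 1381.25 = 181303.28
L = 162249.88 / 181303.28 × 100 = 89.4909
Paasche component (current-period weights):
ΣP(Q2 2011)Q(Q2 2011) = 2719.53×3 + 18425.80×8 + 798.30×5 + 64.27×22 = 8158.59 + 147406.4 + 3991.5 + 1413.94 = 160970.43
ΣP(Q2 2011)Q(Q1 2011) = 2719.53×3 + 18425.80×9 + 798.30×6 + 64.27×17 = 8158.59 + 165832.2 + 4789.8 + 1092.59 = 179873.18
P = 160970.43 / 179873.18 × 100 = 89.4911
Fisher = √(L × P) = √(89.4909 × 89.4911) = 89.4910

89.49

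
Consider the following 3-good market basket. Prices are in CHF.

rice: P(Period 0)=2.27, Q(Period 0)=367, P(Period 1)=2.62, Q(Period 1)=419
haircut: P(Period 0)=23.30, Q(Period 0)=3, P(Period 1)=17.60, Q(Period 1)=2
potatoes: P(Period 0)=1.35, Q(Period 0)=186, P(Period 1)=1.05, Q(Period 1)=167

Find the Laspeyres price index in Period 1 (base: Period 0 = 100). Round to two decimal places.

104.81

Laspeyres price index uses base-period quantities as weights.
ΣP(Period 1)·Q(Period 0) = 2.62×367 + 17.60×3 + 1.05×186 = 961.54 + 52.8 + 195.3 = 1209.64
ΣP(Period 0)·Q(Period 0) = 2.27×367 + 23.30×3 + 1.35×186 = 833.09 + 69.9 + 251.1 = 1154.09
Index = 1209.64 / 1154.09 × 100 = 104.8133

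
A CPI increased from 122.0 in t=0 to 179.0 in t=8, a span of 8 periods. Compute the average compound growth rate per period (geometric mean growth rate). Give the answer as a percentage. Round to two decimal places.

4.91%

Growth factor = (179.0/122.0)^(1/8) = (1.467213)^(1/8) = 1.049087
Growth rate = 1.049087 − 1 = 0.049087 = 4.9087%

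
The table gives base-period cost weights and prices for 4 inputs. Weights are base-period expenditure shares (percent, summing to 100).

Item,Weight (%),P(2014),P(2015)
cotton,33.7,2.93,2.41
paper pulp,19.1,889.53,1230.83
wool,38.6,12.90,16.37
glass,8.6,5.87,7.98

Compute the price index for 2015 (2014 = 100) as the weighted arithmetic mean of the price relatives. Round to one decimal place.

114.8

cotton: 33.7 × (2.41/2.93) = 33.7 × 0.822526 = 27.7191
paper pulp: 19.1 × (1230.83/889.53) = 19.1 × 1.383686 = 26.4284
wool: 38.6 × (16.37/12.90) = 38.6 × 1.268992 = 48.9831
glass: 8.6 × (7.98/5.87) = 8.6 × 1.359455 = 11.6913
Index = Σ wᵢ·(p₁ᵢ/p₀ᵢ) = 27.7191 + 26.4284 + 48.9831 + 11.6913 = 114.8219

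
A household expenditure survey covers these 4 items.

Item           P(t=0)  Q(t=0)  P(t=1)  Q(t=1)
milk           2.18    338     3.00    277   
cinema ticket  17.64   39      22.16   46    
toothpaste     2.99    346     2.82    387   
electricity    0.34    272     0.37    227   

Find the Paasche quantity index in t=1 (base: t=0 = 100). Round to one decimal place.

102.4

Paasche quantity index uses current-period prices as weights.
ΣP(t=1)·Q(t=1) = 3.00×277 + 22.16×46 + 2.82×387 + 0.37×227 = 831 + 1019.36 + 1091.34 + 83.99 = 3025.69
ΣP(t=1)·Q(t=0) = 3.00×338 + 22.16×39 + 2.82×346 + 0.37×272 = 1014 + 864.24 + 975.72 + 100.64 = 2954.6
Index = 3025.69 / 2954.6 × 100 = 102.4061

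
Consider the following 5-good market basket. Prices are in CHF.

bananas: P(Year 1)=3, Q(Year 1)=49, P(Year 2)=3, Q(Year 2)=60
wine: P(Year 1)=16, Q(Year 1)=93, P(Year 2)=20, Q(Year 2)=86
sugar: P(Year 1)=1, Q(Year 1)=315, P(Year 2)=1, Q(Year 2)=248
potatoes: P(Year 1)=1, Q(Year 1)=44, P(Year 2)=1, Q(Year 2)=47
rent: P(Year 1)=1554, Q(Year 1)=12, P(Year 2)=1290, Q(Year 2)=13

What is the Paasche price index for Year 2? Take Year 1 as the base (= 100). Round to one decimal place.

Paasche price index uses current-period quantities as weights.
ΣP(Year 2)·Q(Year 2) = 3×60 + 20×86 + 1×248 + 1×47 + 1290×13 = 180 + 1720 + 248 + 47 + 16770 = 18965
ΣP(Year 1)·Q(Year 2) = 3×60 + 16×86 + 1×248 + 1×47 + 1554×13 = 180 + 1376 + 248 + 47 + 20202 = 22053
Index = 18965 / 22053 × 100 = 85.9974

86.0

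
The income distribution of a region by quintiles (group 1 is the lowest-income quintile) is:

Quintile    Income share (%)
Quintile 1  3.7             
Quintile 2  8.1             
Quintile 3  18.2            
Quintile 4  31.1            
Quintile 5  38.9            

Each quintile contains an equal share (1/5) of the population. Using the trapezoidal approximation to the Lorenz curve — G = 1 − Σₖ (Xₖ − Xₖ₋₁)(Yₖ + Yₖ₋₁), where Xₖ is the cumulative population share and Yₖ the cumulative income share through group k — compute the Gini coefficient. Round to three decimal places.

0.374

Cumulative income shares Yₖ: 0.0370, 0.1180, 0.3000, 0.6110, 1.0000
Σ (Xₖ−Xₖ₋₁)(Yₖ+Yₖ₋₁) = (1/5)(0.0370+0.0000) + (1/5)(0.1180+0.0370) + (1/5)(0.3000+0.1180) + (1/5)(0.6110+0.3000) + (1/5)(1.0000+0.6110)
  = 0.0074 + 0.0310 + 0.0836 + 0.1822 + 0.3222 = 0.6264
G = 1 − 0.6264 = 0.3736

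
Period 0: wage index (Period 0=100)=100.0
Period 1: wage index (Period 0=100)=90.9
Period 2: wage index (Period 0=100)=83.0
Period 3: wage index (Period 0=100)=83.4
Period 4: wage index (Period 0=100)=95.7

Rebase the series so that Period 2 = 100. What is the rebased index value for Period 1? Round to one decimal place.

109.5

Rebased(Period 1) = 90.9 / 83.0 × 100 = 109.5181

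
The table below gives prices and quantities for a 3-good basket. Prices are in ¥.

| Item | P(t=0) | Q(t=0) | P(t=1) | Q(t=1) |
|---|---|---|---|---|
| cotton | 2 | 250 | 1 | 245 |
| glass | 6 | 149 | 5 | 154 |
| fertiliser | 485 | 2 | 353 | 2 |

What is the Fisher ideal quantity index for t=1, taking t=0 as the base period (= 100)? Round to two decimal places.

Laspeyres component (base-period weights):
ΣP(t=0)Q(t=1) = 2×245 + 6×154 + 485×2 = 490 + 924 + 970 = 2384
ΣP(t=0)Q(t=0) = 2×250 + 6×149 + 485×2 = 500 + 894 + 970 = 2364
L = 2384 / 2364 × 100 = 100.8460
Paasche component (current-period weights):
ΣP(t=1)Q(t=1) = 1×245 + 5×154 + 353×2 = 245 + 770 + 706 = 1721
ΣP(t=1)Q(t=0) = 1×250 + 5×149 + 353×2 = 250 + 745 + 706 = 1701
P = 1721 / 1701 × 100 = 101.1758
Fisher = √(L × P) = √(100.8460 × 101.1758) = 101.0108

101.01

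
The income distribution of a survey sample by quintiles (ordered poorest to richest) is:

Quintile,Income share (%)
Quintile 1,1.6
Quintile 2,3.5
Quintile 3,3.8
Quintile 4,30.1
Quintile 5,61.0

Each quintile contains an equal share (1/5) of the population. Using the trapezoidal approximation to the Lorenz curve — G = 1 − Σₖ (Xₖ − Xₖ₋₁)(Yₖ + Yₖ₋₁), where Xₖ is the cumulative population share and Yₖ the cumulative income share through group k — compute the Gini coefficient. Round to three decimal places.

Cumulative income shares Yₖ: 0.0160, 0.0510, 0.0890, 0.3900, 1.0000
Σ (Xₖ−Xₖ₋₁)(Yₖ+Yₖ₋₁) = (1/5)(0.0160+0.0000) + (1/5)(0.0510+0.0160) + (1/5)(0.0890+0.0510) + (1/5)(0.3900+0.0890) + (1/5)(1.0000+0.3900)
  = 0.0032 + 0.0134 + 0.0280 + 0.0958 + 0.2780 = 0.4184
G = 1 − 0.4184 = 0.5816

0.582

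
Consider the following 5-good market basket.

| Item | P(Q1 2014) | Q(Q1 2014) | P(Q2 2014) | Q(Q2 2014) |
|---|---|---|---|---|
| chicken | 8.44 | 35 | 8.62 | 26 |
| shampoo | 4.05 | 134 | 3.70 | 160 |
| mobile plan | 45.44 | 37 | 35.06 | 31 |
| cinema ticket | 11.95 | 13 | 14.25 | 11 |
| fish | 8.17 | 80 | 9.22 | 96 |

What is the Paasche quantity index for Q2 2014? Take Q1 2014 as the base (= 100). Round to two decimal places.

97.59

Paasche quantity index uses current-period prices as weights.
ΣP(Q2 2014)·Q(Q2 2014) = 8.62×26 + 3.70×160 + 35.06×31 + 14.25×11 + 9.22×96 = 224.12 + 592 + 1086.86 + 156.75 + 885.12 = 2944.85
ΣP(Q2 2014)·Q(Q1 2014) = 8.62×35 + 3.70×134 + 35.06×37 + 14.25×13 + 9.22×80 = 301.7 + 495.8 + 1297.22 + 185.25 + 737.6 = 3017.57
Index = 2944.85 / 3017.57 × 100 = 97.5901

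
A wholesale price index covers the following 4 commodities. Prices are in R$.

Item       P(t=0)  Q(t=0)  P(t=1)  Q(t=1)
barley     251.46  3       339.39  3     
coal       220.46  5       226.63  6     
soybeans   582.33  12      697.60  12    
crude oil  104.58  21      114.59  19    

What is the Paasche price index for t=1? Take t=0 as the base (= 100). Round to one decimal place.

Paasche price index uses current-period quantities as weights.
ΣP(t=1)·Q(t=1) = 339.39×3 + 226.63×6 + 697.60×12 + 114.59×19 = 1018.17 + 1359.78 + 8371.2 + 2177.21 = 12926.36
ΣP(t=0)·Q(t=1) = 251.46×3 + 220.46×6 + 582.33×12 + 104.58×19 = 754.38 + 1322.76 + 6987.96 + 1987.02 = 11052.12
Index = 12926.36 / 11052.12 × 100 = 116.9582

117.0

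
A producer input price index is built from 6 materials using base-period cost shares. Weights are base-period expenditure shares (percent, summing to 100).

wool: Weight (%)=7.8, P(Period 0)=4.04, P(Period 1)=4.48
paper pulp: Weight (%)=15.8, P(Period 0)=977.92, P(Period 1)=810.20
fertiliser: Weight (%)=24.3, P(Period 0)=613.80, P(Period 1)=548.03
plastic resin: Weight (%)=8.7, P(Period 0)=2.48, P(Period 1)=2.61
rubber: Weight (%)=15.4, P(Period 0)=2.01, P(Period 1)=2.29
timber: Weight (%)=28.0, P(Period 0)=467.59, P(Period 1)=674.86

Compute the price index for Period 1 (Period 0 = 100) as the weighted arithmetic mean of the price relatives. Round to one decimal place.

110.5

wool: 7.8 × (4.48/4.04) = 7.8 × 1.108911 = 8.6495
paper pulp: 15.8 × (810.20/977.92) = 15.8 × 0.828493 = 13.0902
fertiliser: 24.3 × (548.03/613.80) = 24.3 × 0.892848 = 21.6962
plastic resin: 8.7 × (2.61/2.48) = 8.7 × 1.052419 = 9.1560
rubber: 15.4 × (2.29/2.01) = 15.4 × 1.139303 = 17.5453
timber: 28.0 × (674.86/467.59) = 28.0 × 1.443273 = 40.4116
Index = Σ wᵢ·(p₁ᵢ/p₀ᵢ) = 8.6495 + 13.0902 + 21.6962 + 9.1560 + 17.5453 + 40.4116 = 110.5489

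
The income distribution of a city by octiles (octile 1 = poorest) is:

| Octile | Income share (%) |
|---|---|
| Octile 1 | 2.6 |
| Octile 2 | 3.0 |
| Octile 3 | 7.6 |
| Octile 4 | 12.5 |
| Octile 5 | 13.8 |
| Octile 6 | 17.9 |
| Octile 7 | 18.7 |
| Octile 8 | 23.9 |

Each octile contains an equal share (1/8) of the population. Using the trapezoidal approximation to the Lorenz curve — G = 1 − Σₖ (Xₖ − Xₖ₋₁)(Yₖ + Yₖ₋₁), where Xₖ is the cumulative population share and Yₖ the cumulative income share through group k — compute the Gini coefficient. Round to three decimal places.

Cumulative income shares Yₖ: 0.0260, 0.0560, 0.1320, 0.2570, 0.3950, 0.5740, 0.7610, 1.0000
Σ (Xₖ−Xₖ₋₁)(Yₖ+Yₖ₋₁) = (1/8)(0.0260+0.0000) + (1/8)(0.0560+0.0260) + (1/8)(0.1320+0.0560) + (1/8)(0.2570+0.1320) + (1/8)(0.3950+0.2570) + (1/8)(0.5740+0.3950) + (1/8)(0.7610+0.5740) + (1/8)(1.0000+0.7610)
  = 0.0033 + 0.0103 + 0.0235 + 0.0486 + 0.0815 + 0.1211 + 0.1669 + 0.2201 = 0.6753
G = 1 − 0.6753 = 0.3247

0.325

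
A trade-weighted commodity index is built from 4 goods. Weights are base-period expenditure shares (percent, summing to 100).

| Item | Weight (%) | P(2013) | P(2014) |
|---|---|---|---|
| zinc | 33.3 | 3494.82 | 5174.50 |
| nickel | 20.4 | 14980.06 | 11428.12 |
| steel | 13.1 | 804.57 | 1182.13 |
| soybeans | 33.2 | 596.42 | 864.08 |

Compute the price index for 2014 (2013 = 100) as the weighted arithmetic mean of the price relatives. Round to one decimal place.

zinc: 33.3 × (5174.50/3494.82) = 33.3 × 1.480620 = 49.3046
nickel: 20.4 × (11428.12/14980.06) = 20.4 × 0.762889 = 15.5629
steel: 13.1 × (1182.13/804.57) = 13.1 × 1.469269 = 19.2474
soybeans: 33.2 × (864.08/596.42) = 33.2 × 1.448778 = 48.0994
Index = Σ wᵢ·(p₁ᵢ/p₀ᵢ) = 49.3046 + 15.5629 + 19.2474 + 48.0994 = 132.2144

132.2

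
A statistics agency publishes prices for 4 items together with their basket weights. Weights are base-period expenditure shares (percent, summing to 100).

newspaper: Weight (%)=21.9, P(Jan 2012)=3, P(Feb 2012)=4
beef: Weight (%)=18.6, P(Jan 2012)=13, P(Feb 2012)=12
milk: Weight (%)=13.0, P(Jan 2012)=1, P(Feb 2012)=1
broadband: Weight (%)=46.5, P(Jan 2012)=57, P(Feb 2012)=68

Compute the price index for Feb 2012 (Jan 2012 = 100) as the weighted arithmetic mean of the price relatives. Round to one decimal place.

newspaper: 21.9 × (4/3) = 21.9 × 1.333333 = 29.2000
beef: 18.6 × (12/13) = 18.6 × 0.923077 = 17.1692
milk: 13.0 × (1/1) = 13.0 × 1.000000 = 13.0000
broadband: 46.5 × (68/57) = 46.5 × 1.192982 = 55.4737
Index = Σ wᵢ·(p₁ᵢ/p₀ᵢ) = 29.2000 + 17.1692 + 13.0000 + 55.4737 = 114.8429

114.8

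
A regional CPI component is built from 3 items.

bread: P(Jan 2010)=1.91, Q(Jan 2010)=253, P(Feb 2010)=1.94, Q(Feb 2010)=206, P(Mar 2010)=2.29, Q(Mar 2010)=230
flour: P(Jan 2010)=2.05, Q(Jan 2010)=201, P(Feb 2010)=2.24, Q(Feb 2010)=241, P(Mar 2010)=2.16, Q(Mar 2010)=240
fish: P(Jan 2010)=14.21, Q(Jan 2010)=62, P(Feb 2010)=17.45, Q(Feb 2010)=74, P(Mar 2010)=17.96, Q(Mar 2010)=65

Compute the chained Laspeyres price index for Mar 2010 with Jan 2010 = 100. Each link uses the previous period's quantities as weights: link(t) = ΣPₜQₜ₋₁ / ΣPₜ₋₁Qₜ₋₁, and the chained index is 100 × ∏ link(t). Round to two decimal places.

Link Jan 2010→Feb 2010:
ΣP(Feb 2010)Q(Jan 2010) = 1.94×253 + 2.24×201 + 17.45×62 = 490.82 + 450.24 + 1081.9 = 2022.96
ΣP(Jan 2010)Q(Jan 2010) = 1.91×253 + 2.05×201 + 14.21×62 = 483.23 + 412.05 + 881.02 = 1776.3
link = 2022.96/1776.3 = 1.138862
Link Feb 2010→Mar 2010:
ΣP(Mar 2010)Q(Feb 2010) = 2.29×206 + 2.16×241 + 17.96×74 = 471.74 + 520.56 + 1329.04 = 2321.34
ΣP(Feb 2010)Q(Feb 2010) = 1.94×206 + 2.24×241 + 17.45×74 = 399.64 + 539.84 + 1291.3 = 2230.78
link = 2321.34/2230.78 = 1.040596
Chained index = 100 × 1.138862 × 1.040596 = 118.5095

118.51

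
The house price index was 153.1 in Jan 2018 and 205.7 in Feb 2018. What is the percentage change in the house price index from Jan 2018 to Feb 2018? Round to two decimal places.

Change = (205.7 − 153.1) / 153.1 × 100
       = 52.6 / 153.1 × 100 = 34.3566%

34.36%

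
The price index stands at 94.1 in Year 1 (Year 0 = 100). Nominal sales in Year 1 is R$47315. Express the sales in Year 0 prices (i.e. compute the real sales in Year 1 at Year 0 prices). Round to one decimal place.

Real = Nominal ÷ (Index/100) = 47315 ÷ (94.1/100)
     = 47315 ÷ 0.941 = 50281.6153

50281.6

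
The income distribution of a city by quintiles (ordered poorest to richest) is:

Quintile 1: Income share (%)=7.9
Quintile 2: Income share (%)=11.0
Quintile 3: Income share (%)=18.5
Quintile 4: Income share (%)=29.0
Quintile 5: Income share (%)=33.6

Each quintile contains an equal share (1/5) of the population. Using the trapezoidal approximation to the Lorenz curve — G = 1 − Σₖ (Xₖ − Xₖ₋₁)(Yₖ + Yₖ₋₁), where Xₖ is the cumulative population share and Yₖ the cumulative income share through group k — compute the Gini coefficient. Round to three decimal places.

0.278

Cumulative income shares Yₖ: 0.0790, 0.1890, 0.3740, 0.6640, 1.0000
Σ (Xₖ−Xₖ₋₁)(Yₖ+Yₖ₋₁) = (1/5)(0.0790+0.0000) + (1/5)(0.1890+0.0790) + (1/5)(0.3740+0.1890) + (1/5)(0.6640+0.3740) + (1/5)(1.0000+0.6640)
  = 0.0158 + 0.0536 + 0.1126 + 0.2076 + 0.3328 = 0.7224
G = 1 − 0.7224 = 0.2776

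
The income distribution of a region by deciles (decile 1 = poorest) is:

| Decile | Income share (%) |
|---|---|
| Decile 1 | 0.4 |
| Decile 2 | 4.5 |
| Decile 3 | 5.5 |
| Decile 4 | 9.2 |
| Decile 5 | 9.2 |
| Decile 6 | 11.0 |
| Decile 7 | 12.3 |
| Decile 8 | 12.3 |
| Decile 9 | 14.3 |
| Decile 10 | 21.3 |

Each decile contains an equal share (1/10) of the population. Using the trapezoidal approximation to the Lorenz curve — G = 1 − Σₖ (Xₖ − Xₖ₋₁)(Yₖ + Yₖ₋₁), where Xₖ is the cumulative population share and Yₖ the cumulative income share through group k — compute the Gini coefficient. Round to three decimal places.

Cumulative income shares Yₖ: 0.0040, 0.0490, 0.1040, 0.1960, 0.2880, 0.3980, 0.5210, 0.6440, 0.7870, 1.0000
Σ (Xₖ−Xₖ₋₁)(Yₖ+Yₖ₋₁) = (1/10)(0.0040+0.0000) + (1/10)(0.0490+0.0040) + (1/10)(0.1040+0.0490) + (1/10)(0.1960+0.1040) + (1/10)(0.2880+0.1960) + (1/10)(0.3980+0.2880) + (1/10)(0.5210+0.3980) + (1/10)(0.6440+0.5210) + (1/10)(0.7870+0.6440) + (1/10)(1.0000+0.7870)
  = 0.0004 + 0.0053 + 0.0153 + 0.0300 + 0.0484 + 0.0686 + 0.0919 + 0.1165 + 0.1431 + 0.1787 = 0.6982
G = 1 − 0.6982 = 0.3018

0.302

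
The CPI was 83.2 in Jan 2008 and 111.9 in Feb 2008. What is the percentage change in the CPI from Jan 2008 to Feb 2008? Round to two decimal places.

Change = (111.9 − 83.2) / 83.2 × 100
       = 28.7 / 83.2 × 100 = 34.4952%

34.50%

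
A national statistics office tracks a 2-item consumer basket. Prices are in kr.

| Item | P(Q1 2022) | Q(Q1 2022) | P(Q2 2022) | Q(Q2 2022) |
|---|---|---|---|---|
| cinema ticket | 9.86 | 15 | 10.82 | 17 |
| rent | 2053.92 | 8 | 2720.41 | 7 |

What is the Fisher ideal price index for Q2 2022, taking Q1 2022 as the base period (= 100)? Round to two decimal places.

132.22

Laspeyres component (base-period weights):
ΣP(Q2 2022)Q(Q1 2022) = 10.82×15 + 2720.41×8 = 162.3 + 21763.28 = 21925.58
ΣP(Q1 2022)Q(Q1 2022) = 9.86×15 + 2053.92×8 = 147.9 + 16431.36 = 16579.26
L = 21925.58 / 16579.26 × 100 = 132.2470
Paasche component (current-period weights):
ΣP(Q2 2022)Q(Q2 2022) = 10.82×17 + 2720.41×7 = 183.94 + 19042.87 = 19226.81
ΣP(Q1 2022)Q(Q2 2022) = 9.86×17 + 2053.92×7 = 167.62 + 14377.44 = 14545.06
P = 19226.81 / 14545.06 × 100 = 132.1879
Fisher = √(L × P) = √(132.2470 × 132.1879) = 132.2175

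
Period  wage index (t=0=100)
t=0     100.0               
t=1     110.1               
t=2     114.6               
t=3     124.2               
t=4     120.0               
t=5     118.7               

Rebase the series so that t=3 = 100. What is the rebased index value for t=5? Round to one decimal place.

95.6

Rebased(t=5) = 118.7 / 124.2 × 100 = 95.5717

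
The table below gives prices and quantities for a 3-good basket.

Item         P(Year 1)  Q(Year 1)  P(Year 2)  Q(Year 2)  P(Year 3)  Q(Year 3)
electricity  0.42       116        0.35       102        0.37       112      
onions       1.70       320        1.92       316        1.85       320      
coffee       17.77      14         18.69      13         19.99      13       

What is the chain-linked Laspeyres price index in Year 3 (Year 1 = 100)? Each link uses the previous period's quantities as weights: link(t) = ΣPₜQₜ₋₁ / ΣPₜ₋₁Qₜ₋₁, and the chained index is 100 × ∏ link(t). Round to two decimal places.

108.54

Link Year 1→Year 2:
ΣP(Year 2)Q(Year 1) = 0.35×116 + 1.92×320 + 18.69×14 = 40.6 + 614.4 + 261.66 = 916.66
ΣP(Year 1)Q(Year 1) = 0.42×116 + 1.70×320 + 17.77×14 = 48.72 + 544 + 248.78 = 841.5
link = 916.66/841.5 = 1.089317
Link Year 2→Year 3:
ΣP(Year 3)Q(Year 2) = 0.37×102 + 1.85×316 + 19.99×13 = 37.74 + 584.6 + 259.87 = 882.21
ΣP(Year 2)Q(Year 2) = 0.35×102 + 1.92×316 + 18.69×13 = 35.7 + 606.72 + 242.97 = 885.39
link = 882.21/885.39 = 0.996408
Chained index = 100 × 1.089317 × 0.996408 = 108.5404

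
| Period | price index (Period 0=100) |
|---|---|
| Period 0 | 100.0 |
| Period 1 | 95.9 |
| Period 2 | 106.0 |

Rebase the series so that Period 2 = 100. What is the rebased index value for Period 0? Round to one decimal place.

94.3

Rebased(Period 0) = 100.0 / 106.0 × 100 = 94.3396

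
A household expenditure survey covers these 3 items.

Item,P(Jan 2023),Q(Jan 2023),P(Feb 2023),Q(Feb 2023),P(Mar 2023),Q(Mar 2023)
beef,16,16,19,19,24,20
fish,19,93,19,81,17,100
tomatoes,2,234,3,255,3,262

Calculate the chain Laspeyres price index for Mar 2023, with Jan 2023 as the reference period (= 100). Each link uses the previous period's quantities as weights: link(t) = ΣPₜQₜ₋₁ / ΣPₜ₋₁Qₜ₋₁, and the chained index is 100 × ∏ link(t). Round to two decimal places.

108.52

Link Jan 2023→Feb 2023:
ΣP(Feb 2023)Q(Jan 2023) = 19×16 + 19×93 + 3×234 = 304 + 1767 + 702 = 2773
ΣP(Jan 2023)Q(Jan 2023) = 16×16 + 19×93 + 2×234 = 256 + 1767 + 468 = 2491
link = 2773/2491 = 1.113208
Link Feb 2023→Mar 2023:
ΣP(Mar 2023)Q(Feb 2023) = 24×19 + 17×81 + 3×255 = 456 + 1377 + 765 = 2598
ΣP(Feb 2023)Q(Feb 2023) = 19×19 + 19×81 + 3×255 = 361 + 1539 + 765 = 2665
link = 2598/2665 = 0.974859
Chained index = 100 × 1.113208 × 0.974859 = 108.5221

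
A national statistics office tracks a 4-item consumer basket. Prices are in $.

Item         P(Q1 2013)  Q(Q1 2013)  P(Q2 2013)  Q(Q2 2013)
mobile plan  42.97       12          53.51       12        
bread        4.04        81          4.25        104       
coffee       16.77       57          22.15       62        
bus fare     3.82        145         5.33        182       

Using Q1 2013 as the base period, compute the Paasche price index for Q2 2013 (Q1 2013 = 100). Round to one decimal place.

Paasche price index uses current-period quantities as weights.
ΣP(Q2 2013)·Q(Q2 2013) = 53.51×12 + 4.25×104 + 22.15×62 + 5.33×182 = 642.12 + 442 + 1373.3 + 970.06 = 3427.48
ΣP(Q1 2013)·Q(Q2 2013) = 42.97×12 + 4.04×104 + 16.77×62 + 3.82×182 = 515.64 + 420.16 + 1039.74 + 695.24 = 2670.78
Index = 3427.48 / 2670.78 × 100 = 128.3325

128.3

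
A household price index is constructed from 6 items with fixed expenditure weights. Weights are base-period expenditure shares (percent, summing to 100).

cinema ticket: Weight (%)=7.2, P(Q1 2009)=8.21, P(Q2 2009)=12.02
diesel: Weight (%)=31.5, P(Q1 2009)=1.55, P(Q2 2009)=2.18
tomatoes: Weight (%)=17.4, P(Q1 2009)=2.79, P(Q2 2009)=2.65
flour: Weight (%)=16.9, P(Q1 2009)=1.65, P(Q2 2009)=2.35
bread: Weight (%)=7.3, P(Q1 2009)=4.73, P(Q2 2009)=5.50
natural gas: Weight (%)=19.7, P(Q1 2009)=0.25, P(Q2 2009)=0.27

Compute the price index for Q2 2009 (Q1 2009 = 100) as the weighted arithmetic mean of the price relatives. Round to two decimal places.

125.21

cinema ticket: 7.2 × (12.02/8.21) = 7.2 × 1.464068 = 10.5413
diesel: 31.5 × (2.18/1.55) = 31.5 × 1.406452 = 44.3032
tomatoes: 17.4 × (2.65/2.79) = 17.4 × 0.949821 = 16.5269
flour: 16.9 × (2.35/1.65) = 16.9 × 1.424242 = 24.0697
bread: 7.3 × (5.50/4.73) = 7.3 × 1.162791 = 8.4884
natural gas: 19.7 × (0.27/0.25) = 19.7 × 1.080000 = 21.2760
Index = Σ wᵢ·(p₁ᵢ/p₀ᵢ) = 10.5413 + 44.3032 + 16.5269 + 24.0697 + 8.4884 + 21.2760 = 125.2055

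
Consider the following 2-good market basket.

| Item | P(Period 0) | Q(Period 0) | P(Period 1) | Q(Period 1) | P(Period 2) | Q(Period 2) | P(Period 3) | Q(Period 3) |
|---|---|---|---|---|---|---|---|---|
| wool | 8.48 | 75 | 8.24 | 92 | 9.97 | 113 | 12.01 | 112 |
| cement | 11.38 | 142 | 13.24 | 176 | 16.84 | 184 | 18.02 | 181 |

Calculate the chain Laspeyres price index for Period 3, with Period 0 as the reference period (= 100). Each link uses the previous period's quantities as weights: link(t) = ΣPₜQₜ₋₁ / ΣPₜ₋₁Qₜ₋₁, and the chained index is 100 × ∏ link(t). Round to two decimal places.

154.17

Link Period 0→Period 1:
ΣP(Period 1)Q(Period 0) = 8.24×75 + 13.24×142 = 618 + 1880.08 = 2498.08
ΣP(Period 0)Q(Period 0) = 8.48×75 + 11.38×142 = 636 + 1615.96 = 2251.96
link = 2498.08/2251.96 = 1.109291
Link Period 1→Period 2:
ΣP(Period 2)Q(Period 1) = 9.97×92 + 16.84×176 = 917.24 + 2963.84 = 3881.08
ΣP(Period 1)Q(Period 1) = 8.24×92 + 13.24×176 = 758.08 + 2330.24 = 3088.32
link = 3881.08/3088.32 = 1.256696
Link Period 2→Period 3:
ΣP(Period 3)Q(Period 2) = 12.01×113 + 18.02×184 = 1357.13 + 3315.68 = 4672.81
ΣP(Period 2)Q(Period 2) = 9.97×113 + 16.84×184 = 1126.61 + 3098.56 = 4225.17
link = 4672.81/4225.17 = 1.105946
Chained index = 100 × 1.109291 × 1.256696 × 1.105946 = 154.1736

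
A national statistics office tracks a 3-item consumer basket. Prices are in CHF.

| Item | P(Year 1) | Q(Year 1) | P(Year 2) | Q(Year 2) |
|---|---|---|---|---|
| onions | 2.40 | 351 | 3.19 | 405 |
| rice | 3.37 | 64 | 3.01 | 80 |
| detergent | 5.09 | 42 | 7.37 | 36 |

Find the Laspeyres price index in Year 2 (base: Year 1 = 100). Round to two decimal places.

127.52

Laspeyres price index uses base-period quantities as weights.
ΣP(Year 2)·Q(Year 1) = 3.19×351 + 3.01×64 + 7.37×42 = 1119.69 + 192.64 + 309.54 = 1621.87
ΣP(Year 1)·Q(Year 1) = 2.40×351 + 3.37×64 + 5.09×42 = 842.4 + 215.68 + 213.78 = 1271.86
Index = 1621.87 / 1271.86 × 100 = 127.5195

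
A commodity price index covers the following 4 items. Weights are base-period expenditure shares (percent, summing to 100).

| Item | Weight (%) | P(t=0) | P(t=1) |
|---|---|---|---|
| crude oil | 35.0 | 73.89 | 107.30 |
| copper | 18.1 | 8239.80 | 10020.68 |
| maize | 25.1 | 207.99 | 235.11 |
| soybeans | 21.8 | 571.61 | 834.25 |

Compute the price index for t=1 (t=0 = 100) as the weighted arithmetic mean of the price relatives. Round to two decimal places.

133.03

crude oil: 35.0 × (107.30/73.89) = 35.0 × 1.452159 = 50.8256
copper: 18.1 × (10020.68/8239.80) = 18.1 × 1.216131 = 22.0120
maize: 25.1 × (235.11/207.99) = 25.1 × 1.130391 = 28.3728
soybeans: 21.8 × (834.25/571.61) = 21.8 × 1.459474 = 31.8165
Index = Σ wᵢ·(p₁ᵢ/p₀ᵢ) = 50.8256 + 22.0120 + 28.3728 + 31.8165 = 133.0269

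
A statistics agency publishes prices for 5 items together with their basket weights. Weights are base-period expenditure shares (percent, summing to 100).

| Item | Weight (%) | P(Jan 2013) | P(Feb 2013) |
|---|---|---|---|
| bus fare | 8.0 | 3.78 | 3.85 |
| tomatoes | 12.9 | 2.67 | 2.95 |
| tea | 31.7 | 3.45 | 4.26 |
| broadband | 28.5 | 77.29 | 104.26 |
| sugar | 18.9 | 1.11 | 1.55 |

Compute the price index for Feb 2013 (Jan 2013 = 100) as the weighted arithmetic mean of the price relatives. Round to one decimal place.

126.4

bus fare: 8.0 × (3.85/3.78) = 8.0 × 1.018519 = 8.1481
tomatoes: 12.9 × (2.95/2.67) = 12.9 × 1.104869 = 14.2528
tea: 31.7 × (4.26/3.45) = 31.7 × 1.234783 = 39.1426
broadband: 28.5 × (104.26/77.29) = 28.5 × 1.348946 = 38.4449
sugar: 18.9 × (1.55/1.11) = 18.9 × 1.396396 = 26.3919
Index = Σ wᵢ·(p₁ᵢ/p₀ᵢ) = 8.1481 + 14.2528 + 39.1426 + 38.4449 + 26.3919 = 126.3804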